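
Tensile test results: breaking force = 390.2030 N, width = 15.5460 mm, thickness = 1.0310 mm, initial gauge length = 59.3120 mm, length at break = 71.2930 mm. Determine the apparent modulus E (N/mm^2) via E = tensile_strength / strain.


TS = F / (w * t) = 390.2030 / (15.5460 * 1.0310) = 24.3452 N/mm^2
strain = (Lf - L0) / L0 = (71.2930 - 59.3120) / 59.3120 = 0.2020
E = TS / strain = 24.3452 / 0.2020 = 120.5210 N/mm^2


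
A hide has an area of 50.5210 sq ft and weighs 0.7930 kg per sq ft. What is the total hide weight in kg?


Formula: Weight = area * weight_per_sqft
Substituting: Weight = 50.5210 * 0.7930
Result: 40.0632 kg


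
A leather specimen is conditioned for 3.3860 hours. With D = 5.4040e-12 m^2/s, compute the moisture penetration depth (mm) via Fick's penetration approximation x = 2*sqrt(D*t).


t = 3.3860 hr * 3600 = 12189.6000 s
D * t = 5.4040e-12 * 12189.6000 = 6.5873e-08
x = 2 * sqrt(D*t) = 2 * sqrt(6.5873e-08) = 5.1331e-04 m = 0.5133 mm


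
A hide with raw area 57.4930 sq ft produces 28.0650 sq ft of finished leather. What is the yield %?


Formula: Yield = finished / raw * 100
Substituting: Yield = 28.0650 / 57.4930 * 100
Result: 48.8146 %


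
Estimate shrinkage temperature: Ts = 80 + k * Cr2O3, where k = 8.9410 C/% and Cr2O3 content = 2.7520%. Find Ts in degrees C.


Formula: Ts = 80 + k * Cr2O3
Substituting: Ts = 80 + 8.9410 * 2.7520
Result: 104.6056 C


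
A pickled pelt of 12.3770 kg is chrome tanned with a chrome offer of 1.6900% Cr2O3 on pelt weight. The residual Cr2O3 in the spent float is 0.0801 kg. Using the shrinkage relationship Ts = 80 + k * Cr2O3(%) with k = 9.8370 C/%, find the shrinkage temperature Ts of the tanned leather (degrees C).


Offered = pelt * offer_pct / 100 = 12.3770 * 1.6900 / 100 = 0.2092 kg
Uptake = offered - residual = 0.2092 - 0.0801 = 0.1291 kg
Cr2O3% on pelt = uptake / pelt * 100 = 0.1291 / 12.3770 * 100 = 1.0428 %
Ts = 80 + k * Cr2O3% = 80 + 9.8370 * 1.0428 = 90.2583 C


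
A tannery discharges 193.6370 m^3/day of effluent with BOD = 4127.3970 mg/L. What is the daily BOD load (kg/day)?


Formula: BOD_load = volume * conc / 1000
Substituting: BOD_load = 193.6370 * 4127.3970 / 1000
Result: 799.2168 kg/day


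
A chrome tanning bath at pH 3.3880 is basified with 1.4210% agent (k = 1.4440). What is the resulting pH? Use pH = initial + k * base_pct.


Formula: pH_final = pH_initial + k * base_pct
Substituting: pH_final = 3.3880 + 1.4440 * 1.4210
Result: 5.4399


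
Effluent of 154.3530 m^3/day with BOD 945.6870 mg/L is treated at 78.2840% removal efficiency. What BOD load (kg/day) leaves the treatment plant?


Load_in = volume * conc / 1000 = 154.3530 * 945.6870 / 1000 = 145.9696 kg/day
Removed = Load_in * eff / 100 = 145.9696 * 78.2840 / 100 = 114.2709 kg/day
Load_out = Load_in - Removed = 145.9696 - 114.2709 = 31.6988 kg/day


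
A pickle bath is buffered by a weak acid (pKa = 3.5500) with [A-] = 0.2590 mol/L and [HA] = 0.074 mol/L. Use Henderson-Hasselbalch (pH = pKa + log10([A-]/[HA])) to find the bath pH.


ratio = [A-] / [HA] = 0.2590 / 0.074 = 3.5000
log10(ratio) = 0.5441
pH = pKa + log10(ratio) = 3.5500 + 0.5441 = 4.0941


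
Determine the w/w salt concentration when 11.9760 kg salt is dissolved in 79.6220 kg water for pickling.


Formula: Conc = salt / (water + salt) * 100
Substituting: Conc = 11.9760 / (79.6220 + 11.9760) * 100
Result: 13.0745 %


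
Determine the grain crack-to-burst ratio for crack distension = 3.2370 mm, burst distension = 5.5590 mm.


Formula: Ratio = crack / burst
Substituting: Ratio = 3.2370 / 5.5590
Result: 0.5823


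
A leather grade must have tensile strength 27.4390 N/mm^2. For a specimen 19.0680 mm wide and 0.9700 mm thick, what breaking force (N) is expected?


Formula: F = TS * w * t
Substituting: F = 27.4390 * 19.0680 * 0.9700
Result: 507.5106 N


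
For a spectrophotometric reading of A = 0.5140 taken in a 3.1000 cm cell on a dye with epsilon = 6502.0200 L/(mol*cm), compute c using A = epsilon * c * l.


Formula: c = A / (epsilon * l)
Substituting: c = 0.5140 / (6502.0200 * 3.1000)
Result: 2.5501e-05 mol/L


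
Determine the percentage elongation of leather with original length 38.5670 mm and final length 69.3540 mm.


Formula: Elongation = (Lf - L0) / L0 * 100
Substituting: Elongation = (69.3540 - 38.5670) / 38.5670 * 100
Result: 79.8273 %


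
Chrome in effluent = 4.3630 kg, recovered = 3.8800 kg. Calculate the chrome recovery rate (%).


Formula: Recovery = recovered / input * 100
Substituting: Recovery = 3.8800 / 4.3630 * 100
Result: 88.9296 %


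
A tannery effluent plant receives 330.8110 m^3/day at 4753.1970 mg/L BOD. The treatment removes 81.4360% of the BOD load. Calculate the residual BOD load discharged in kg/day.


Load_in = volume * conc / 1000 = 330.8110 * 4753.1970 / 1000 = 1572.4099 kg/day
Removed = Load_in * eff / 100 = 1572.4099 * 81.4360 / 100 = 1280.5077 kg/day
Load_out = Load_in - Removed = 1572.4099 - 1280.5077 = 291.9022 kg/day


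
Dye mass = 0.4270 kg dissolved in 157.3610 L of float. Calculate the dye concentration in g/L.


Formula: Conc = dye_mass(kg) / volume(L) * 1000
Substituting: Conc = 0.4270 / 157.3610 * 1000
Result: 2.7135 g/L


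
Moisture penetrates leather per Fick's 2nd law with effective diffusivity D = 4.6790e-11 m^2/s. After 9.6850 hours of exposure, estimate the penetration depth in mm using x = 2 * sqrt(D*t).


t = 9.6850 hr * 3600 = 34866.0000 s
D * t = 4.6790e-11 * 34866.0000 = 1.6314e-06
x = 2 * sqrt(D*t) = 2 * sqrt(1.6314e-06) = 0.00255451 m = 2.5545 mm


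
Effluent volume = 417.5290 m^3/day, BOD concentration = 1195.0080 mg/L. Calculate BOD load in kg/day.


Formula: BOD_load = volume * conc / 1000
Substituting: BOD_load = 417.5290 * 1195.0080 / 1000
Result: 498.9505 kg/day


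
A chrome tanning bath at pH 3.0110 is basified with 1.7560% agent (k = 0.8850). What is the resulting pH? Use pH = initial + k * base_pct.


Formula: pH_final = pH_initial + k * base_pct
Substituting: pH_final = 3.0110 + 0.8850 * 1.7560
Result: 4.5651


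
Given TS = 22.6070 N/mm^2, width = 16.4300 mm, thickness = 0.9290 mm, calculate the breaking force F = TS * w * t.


Formula: F = TS * w * t
Substituting: F = 22.6070 * 16.4300 * 0.9290
Result: 345.0613 N


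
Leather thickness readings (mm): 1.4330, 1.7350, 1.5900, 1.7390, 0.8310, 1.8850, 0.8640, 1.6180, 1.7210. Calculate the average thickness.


Formula: Average = sum / n
Substituting: Average = 13.4160 / 9
Result: 1.4907 mm


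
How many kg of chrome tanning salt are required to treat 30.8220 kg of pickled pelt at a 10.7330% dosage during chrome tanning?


Formula: Chrome = substrate * pct / 100
Substituting: Chrome = 30.8220 * 10.7330 / 100
Result: 3.3081 kg


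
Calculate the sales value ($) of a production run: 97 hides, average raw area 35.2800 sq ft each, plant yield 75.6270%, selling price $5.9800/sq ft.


Raw_total = N * avg_area = 97 * 35.2800 = 3422.1600 sq ft
Finished = Raw_total * yield / 100 = 3422.1600 * 75.6270 / 100 = 2588.0769 sq ft
Value = Finished * price = 2588.0769 * 5.9800 = 15476.7001 $


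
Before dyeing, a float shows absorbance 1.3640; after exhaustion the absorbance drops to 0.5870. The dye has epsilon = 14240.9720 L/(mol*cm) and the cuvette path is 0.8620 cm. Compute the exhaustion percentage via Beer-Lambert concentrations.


c_initial = A_i / (epsilon * l) = 1.3640 / (14240.9720 * 0.8620) = 1.1111e-04 mol/L
c_final = A_f / (epsilon * l) = 0.5870 / (14240.9720 * 0.8620) = 4.7818e-05 mol/L
Exhaustion = (c_initial - c_final) / c_initial * 100 = (1.1111e-04 - 4.7818e-05) / 1.1111e-04 * 100 = 56.9648 %


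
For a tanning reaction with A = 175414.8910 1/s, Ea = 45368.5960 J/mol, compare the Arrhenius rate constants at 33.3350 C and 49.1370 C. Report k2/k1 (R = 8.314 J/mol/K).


T1 = 33.3350 + 273.15 = 306.4850 K; T2 = 49.1370 + 273.15 = 322.2870 K
k1 = A * exp(-Ea/(R*T1)) = 175414.8910 * exp(-45368.5960/(8.314*306.4850)) = 0.00324757 1/s
k2 = A * exp(-Ea/(R*T2)) = 175414.8910 * exp(-45368.5960/(8.314*322.2870)) = 0.0077748 1/s
k2/k1 = 0.0077748 / 0.00324757 = 2.3940


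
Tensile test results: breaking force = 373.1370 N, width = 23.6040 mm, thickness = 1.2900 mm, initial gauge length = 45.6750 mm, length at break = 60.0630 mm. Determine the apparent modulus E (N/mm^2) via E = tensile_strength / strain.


TS = F / (w * t) = 373.1370 / (23.6040 * 1.2900) = 12.2544 N/mm^2
strain = (Lf - L0) / L0 = (60.0630 - 45.6750) / 45.6750 = 0.3150
E = TS / strain = 12.2544 / 0.3150 = 38.9019 N/mm^2


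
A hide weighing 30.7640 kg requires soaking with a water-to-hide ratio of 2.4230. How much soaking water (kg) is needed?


Formula: Water = hide_weight * ratio
Substituting: Water = 30.7640 * 2.4230
Result: 74.5412 kg


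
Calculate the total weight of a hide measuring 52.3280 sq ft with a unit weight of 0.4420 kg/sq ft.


Formula: Weight = area * weight_per_sqft
Substituting: Weight = 52.3280 * 0.4420
Result: 23.1290 kg


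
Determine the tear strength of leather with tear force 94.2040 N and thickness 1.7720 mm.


Formula: Tear strength = force / thickness
Substituting: Tear strength = 94.2040 / 1.7720
Result: 53.1625 N/mm


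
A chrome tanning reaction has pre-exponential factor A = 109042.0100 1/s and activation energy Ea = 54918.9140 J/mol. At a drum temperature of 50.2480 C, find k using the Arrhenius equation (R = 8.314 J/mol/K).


T_K = T_C + 273.15 = 50.2480 + 273.15 = 323.3980 K
exponent = -Ea / (R * T_K) = -54918.9140 / (8.314 * 323.3980) = -20.4256
k = A * exp(exponent) = 109042.0100 * exp(-20.4256) = 1.4685e-04 1/s


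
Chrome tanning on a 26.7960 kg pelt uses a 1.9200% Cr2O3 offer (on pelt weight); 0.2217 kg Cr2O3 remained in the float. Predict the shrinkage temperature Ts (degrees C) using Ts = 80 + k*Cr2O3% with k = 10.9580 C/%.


Offered = pelt * offer_pct / 100 = 26.7960 * 1.9200 / 100 = 0.5145 kg
Uptake = offered - residual = 0.5145 - 0.2217 = 0.2928 kg
Cr2O3% on pelt = uptake / pelt * 100 = 0.2928 / 26.7960 * 100 = 1.0926 %
Ts = 80 + k * Cr2O3% = 80 + 10.9580 * 1.0926 = 91.9731 C


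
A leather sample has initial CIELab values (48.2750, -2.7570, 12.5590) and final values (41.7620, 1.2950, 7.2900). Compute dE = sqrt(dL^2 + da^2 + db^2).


dL = -6.5130, da = 4.0520, db = -5.2690
dE = sqrt((-6.5130)^2 + 4.0520^2 + (-5.2690)^2) = 9.3059


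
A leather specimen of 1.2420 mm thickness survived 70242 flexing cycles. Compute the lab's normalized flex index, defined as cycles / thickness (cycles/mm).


Formula: Index = cycles / thickness
Substituting: Index = 70242 / 1.2420
Result: 56555.5556 cycles/mm


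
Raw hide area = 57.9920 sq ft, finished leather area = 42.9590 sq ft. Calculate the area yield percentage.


Formula: Yield = finished / raw * 100
Substituting: Yield = 42.9590 / 57.9920 * 100
Result: 74.0775 %


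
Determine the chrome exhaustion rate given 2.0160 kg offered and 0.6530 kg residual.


Formula: Uptake = (offered - residual) / offered * 100
Substituting: Uptake = (2.0160 - 0.6530) / 2.0160 * 100
Result: 67.6091 %


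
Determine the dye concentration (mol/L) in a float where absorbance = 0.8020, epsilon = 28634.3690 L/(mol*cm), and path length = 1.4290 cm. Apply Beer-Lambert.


Formula: c = A / (epsilon * l)
Substituting: c = 0.8020 / (28634.3690 * 1.4290)
Result: 1.9600e-05 mol/L


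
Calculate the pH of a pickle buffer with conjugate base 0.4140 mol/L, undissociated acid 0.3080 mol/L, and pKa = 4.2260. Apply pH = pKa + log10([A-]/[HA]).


ratio = [A-] / [HA] = 0.4140 / 0.3080 = 1.3442
log10(ratio) = 0.1284
pH = pKa + log10(ratio) = 4.2260 + 0.1284 = 4.3544


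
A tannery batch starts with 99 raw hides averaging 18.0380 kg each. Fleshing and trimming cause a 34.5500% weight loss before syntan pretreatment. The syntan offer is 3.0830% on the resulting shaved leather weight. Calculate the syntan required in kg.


Total_raw = N * avg_wt = 99 * 18.0380 = 1785.7620 kg
Substrate = Total_raw * (1 - loss/100) = 1785.7620 * (1 - 34.5500/100) = 1168.7812 kg
Syntan = Substrate * pct / 100 = 1168.7812 * 3.0830 / 100 = 36.0335 kg


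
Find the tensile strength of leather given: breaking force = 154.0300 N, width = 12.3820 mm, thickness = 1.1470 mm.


Formula: TS = force / (width * thickness)
Substituting: TS = 154.0300 / (12.3820 * 1.1470)
Result: 10.8455 N/mm^2


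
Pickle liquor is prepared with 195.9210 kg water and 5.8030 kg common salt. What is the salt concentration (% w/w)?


Formula: Conc = salt / (water + salt) * 100
Substituting: Conc = 5.8030 / (195.9210 + 5.8030) * 100
Result: 2.8767 %


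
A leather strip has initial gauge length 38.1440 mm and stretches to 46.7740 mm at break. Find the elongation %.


Formula: Elongation = (Lf - L0) / L0 * 100
Substituting: Elongation = (46.7740 - 38.1440) / 38.1440 * 100
Result: 22.6248 %


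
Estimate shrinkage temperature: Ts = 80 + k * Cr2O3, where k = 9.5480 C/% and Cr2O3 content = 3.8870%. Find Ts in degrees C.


Formula: Ts = 80 + k * Cr2O3
Substituting: Ts = 80 + 9.5480 * 3.8870
Result: 117.1131 C


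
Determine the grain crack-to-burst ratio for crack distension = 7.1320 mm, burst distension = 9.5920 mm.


Formula: Ratio = crack / burst
Substituting: Ratio = 7.1320 / 9.5920
Result: 0.7435


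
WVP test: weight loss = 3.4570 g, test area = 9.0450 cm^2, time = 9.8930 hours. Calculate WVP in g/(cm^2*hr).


Formula: WVP = loss / (area * time)
Substituting: WVP = 3.4570 / (9.0450 * 9.8930)
Result: 0.0386334 g/(cm^2*hr)


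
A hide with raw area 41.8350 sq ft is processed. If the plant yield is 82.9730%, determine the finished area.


Formula: finished = raw * yield / 100
Substituting: finished = 41.8350 * 82.9730 / 100
Result: 34.7118 sq ft


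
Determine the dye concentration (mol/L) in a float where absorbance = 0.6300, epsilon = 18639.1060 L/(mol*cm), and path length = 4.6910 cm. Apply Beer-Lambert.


Formula: c = A / (epsilon * l)
Substituting: c = 0.6300 / (18639.1060 * 4.6910)
Result: 7.2053e-06 mol/L


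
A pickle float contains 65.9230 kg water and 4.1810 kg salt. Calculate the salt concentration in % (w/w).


Formula: Conc = salt / (water + salt) * 100
Substituting: Conc = 4.1810 / (65.9230 + 4.1810) * 100
Result: 5.9640 %


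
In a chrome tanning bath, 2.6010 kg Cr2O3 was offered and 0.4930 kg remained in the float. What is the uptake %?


Formula: Uptake = (offered - residual) / offered * 100
Substituting: Uptake = (2.6010 - 0.4930) / 2.6010 * 100
Result: 81.0458 %


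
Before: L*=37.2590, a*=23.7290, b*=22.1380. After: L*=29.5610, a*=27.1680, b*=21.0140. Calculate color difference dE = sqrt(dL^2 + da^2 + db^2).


dL = -7.6980, da = 3.4390, db = -1.1240
dE = sqrt((-7.6980)^2 + 3.4390^2 + (-1.1240)^2) = 8.5058


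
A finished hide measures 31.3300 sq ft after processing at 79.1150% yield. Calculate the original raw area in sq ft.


Formula: raw = finished * 100 / yield
Substituting: raw = 31.3300 * 100 / 79.1150
Result: 39.6006 sq ft


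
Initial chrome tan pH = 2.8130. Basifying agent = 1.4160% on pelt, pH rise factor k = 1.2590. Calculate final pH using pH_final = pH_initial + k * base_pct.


Formula: pH_final = pH_initial + k * base_pct
Substituting: pH_final = 2.8130 + 1.2590 * 1.4160
Result: 4.5957


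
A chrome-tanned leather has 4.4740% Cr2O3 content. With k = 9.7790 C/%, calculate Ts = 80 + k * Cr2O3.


Formula: Ts = 80 + k * Cr2O3
Substituting: Ts = 80 + 9.7790 * 4.4740
Result: 123.7512 C


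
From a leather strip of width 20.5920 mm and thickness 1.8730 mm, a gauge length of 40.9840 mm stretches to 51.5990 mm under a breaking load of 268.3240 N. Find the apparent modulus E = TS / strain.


TS = F / (w * t) = 268.3240 / (20.5920 * 1.8730) = 6.9570 N/mm^2
strain = (Lf - L0) / L0 = (51.5990 - 40.9840) / 40.9840 = 0.2590
E = TS / strain = 6.9570 / 0.2590 = 26.8607 N/mm^2


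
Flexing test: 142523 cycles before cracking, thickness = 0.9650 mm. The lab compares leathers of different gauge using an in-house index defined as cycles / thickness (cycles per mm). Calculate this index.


Formula: Index = cycles / thickness
Substituting: Index = 142523 / 0.9650
Result: 147692.2280 cycles/mm


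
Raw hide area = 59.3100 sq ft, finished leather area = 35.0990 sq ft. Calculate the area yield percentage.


Formula: Yield = finished / raw * 100
Substituting: Yield = 35.0990 / 59.3100 * 100
Result: 59.1789 %


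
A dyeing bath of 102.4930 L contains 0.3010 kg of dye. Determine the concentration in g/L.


Formula: Conc = dye_mass(kg) / volume(L) * 1000
Substituting: Conc = 0.3010 / 102.4930 * 1000
Result: 2.9368 g/L


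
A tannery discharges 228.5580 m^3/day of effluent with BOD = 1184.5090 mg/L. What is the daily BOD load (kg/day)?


Formula: BOD_load = volume * conc / 1000
Substituting: BOD_load = 228.5580 * 1184.5090 / 1000
Result: 270.7290 kg/day


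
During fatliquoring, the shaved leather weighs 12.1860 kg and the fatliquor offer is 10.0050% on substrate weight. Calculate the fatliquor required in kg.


Formula: Fat = substrate * pct / 100
Substituting: Fat = 12.1860 * 10.0050 / 100
Result: 1.2192 kg


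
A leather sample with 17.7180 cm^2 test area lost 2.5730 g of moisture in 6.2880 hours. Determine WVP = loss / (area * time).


Formula: WVP = loss / (area * time)
Substituting: WVP = 2.5730 / (17.7180 * 6.2880)
Result: 0.0230947 g/(cm^2*hr)


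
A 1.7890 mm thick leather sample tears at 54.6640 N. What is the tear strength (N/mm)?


Formula: Tear strength = force / thickness
Substituting: Tear strength = 54.6640 / 1.7890
Result: 30.5556 N/mm


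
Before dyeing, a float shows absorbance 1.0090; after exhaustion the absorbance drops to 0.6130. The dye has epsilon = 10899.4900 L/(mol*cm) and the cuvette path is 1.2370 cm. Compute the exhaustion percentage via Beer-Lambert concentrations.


c_initial = A_i / (epsilon * l) = 1.0090 / (10899.4900 * 1.2370) = 7.4837e-05 mol/L
c_final = A_f / (epsilon * l) = 0.6130 / (10899.4900 * 1.2370) = 4.5466e-05 mol/L
Exhaustion = (c_initial - c_final) / c_initial * 100 = (7.4837e-05 - 4.5466e-05) / 7.4837e-05 * 100 = 39.2468 %


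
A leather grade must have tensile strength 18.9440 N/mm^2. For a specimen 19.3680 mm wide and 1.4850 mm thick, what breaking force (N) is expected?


Formula: F = TS * w * t
Substituting: F = 18.9440 * 19.3680 * 1.4850
Result: 544.8575 N


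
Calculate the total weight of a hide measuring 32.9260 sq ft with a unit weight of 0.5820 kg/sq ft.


Formula: Weight = area * weight_per_sqft
Substituting: Weight = 32.9260 * 0.5820
Result: 19.1629 kg


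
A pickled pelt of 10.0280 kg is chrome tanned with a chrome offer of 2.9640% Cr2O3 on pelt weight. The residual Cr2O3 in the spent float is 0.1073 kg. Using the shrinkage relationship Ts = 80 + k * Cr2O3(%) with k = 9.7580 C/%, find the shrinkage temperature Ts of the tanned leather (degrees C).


Offered = pelt * offer_pct / 100 = 10.0280 * 2.9640 / 100 = 0.2972 kg
Uptake = offered - residual = 0.2972 - 0.1073 = 0.1899 kg
Cr2O3% on pelt = uptake / pelt * 100 = 0.1899 / 10.0280 * 100 = 1.8940 %
Ts = 80 + k * Cr2O3% = 80 + 9.7580 * 1.8940 = 98.4816 C


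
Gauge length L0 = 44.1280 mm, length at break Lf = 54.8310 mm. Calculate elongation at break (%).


Formula: Elongation = (Lf - L0) / L0 * 100
Substituting: Elongation = (54.8310 - 44.1280) / 44.1280 * 100
Result: 24.2544 %


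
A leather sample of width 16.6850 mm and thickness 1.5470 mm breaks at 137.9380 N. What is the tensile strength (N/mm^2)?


Formula: TS = force / (width * thickness)
Substituting: TS = 137.9380 / (16.6850 * 1.5470)
Result: 5.3440 N/mm^2


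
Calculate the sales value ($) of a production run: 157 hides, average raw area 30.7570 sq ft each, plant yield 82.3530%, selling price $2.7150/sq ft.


Raw_total = N * avg_area = 157 * 30.7570 = 4828.8490 sq ft
Finished = Raw_total * yield / 100 = 4828.8490 * 82.3530 / 100 = 3976.7020 sq ft
Value = Finished * price = 3976.7020 * 2.7150 = 10796.7460 $


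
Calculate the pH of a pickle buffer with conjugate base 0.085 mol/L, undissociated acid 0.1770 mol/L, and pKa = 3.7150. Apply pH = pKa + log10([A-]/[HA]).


ratio = [A-] / [HA] = 0.085 / 0.1770 = 0.4802
log10(ratio) = -0.3186
pH = pKa + log10(ratio) = 3.7150 - 0.3186 = 3.3964


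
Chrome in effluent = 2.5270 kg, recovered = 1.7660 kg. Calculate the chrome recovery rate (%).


Formula: Recovery = recovered / input * 100
Substituting: Recovery = 1.7660 / 2.5270 * 100
Result: 69.8852 %


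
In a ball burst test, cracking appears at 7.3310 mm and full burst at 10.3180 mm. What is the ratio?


Formula: Ratio = crack / burst
Substituting: Ratio = 7.3310 / 10.3180
Result: 0.7105


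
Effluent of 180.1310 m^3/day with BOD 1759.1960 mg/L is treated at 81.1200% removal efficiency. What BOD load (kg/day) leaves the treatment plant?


Load_in = volume * conc / 1000 = 180.1310 * 1759.1960 / 1000 = 316.8857 kg/day
Removed = Load_in * eff / 100 = 316.8857 * 81.1200 / 100 = 257.0577 kg/day
Load_out = Load_in - Removed = 316.8857 - 257.0577 = 59.8280 kg/day


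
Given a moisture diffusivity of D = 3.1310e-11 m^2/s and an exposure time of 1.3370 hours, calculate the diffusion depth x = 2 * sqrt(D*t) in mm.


t = 1.3370 hr * 3600 = 4813.2000 s
D * t = 3.1310e-11 * 4813.2000 = 1.5070e-07
x = 2 * sqrt(D*t) = 2 * sqrt(1.5070e-07) = 7.7641e-04 m = 0.7764 mm


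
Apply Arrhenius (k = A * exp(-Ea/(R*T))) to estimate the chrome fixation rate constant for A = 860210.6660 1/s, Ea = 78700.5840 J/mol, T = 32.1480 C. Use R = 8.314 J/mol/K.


T_K = T_C + 273.15 = 32.1480 + 273.15 = 305.2980 K
exponent = -Ea / (R * T_K) = -78700.5840 / (8.314 * 305.2980) = -31.0059
k = A * exp(exponent) = 860210.6660 * exp(-31.0059) = 2.9439e-08 1/s


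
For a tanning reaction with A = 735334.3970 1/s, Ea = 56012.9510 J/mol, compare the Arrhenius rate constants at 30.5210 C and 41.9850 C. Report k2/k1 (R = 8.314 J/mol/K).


T1 = 30.5210 + 273.15 = 303.6710 K; T2 = 41.9850 + 273.15 = 315.1350 K
k1 = A * exp(-Ea/(R*T1)) = 735334.3970 * exp(-56012.9510/(8.314*303.6710)) = 1.7034e-04 1/s
k2 = A * exp(-Ea/(R*T2)) = 735334.3970 * exp(-56012.9510/(8.314*315.1350)) = 3.8179e-04 1/s
k2/k1 = 3.8179e-04 / 1.7034e-04 = 2.2413


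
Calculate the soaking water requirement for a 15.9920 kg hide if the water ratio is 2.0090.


Formula: Water = hide_weight * ratio
Substituting: Water = 15.9920 * 2.0090
Result: 32.1279 kg


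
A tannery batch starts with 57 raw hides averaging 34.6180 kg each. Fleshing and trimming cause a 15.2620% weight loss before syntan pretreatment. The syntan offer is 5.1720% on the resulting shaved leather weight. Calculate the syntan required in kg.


Total_raw = N * avg_wt = 57 * 34.6180 = 1973.2260 kg
Substrate = Total_raw * (1 - loss/100) = 1973.2260 * (1 - 15.2620/100) = 1672.0722 kg
Syntan = Substrate * pct / 100 = 1672.0722 * 5.1720 / 100 = 86.4796 kg


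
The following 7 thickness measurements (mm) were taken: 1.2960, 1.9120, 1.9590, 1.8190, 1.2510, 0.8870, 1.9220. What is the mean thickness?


Formula: Average = sum / n
Substituting: Average = 11.0460 / 7
Result: 1.5780 mm


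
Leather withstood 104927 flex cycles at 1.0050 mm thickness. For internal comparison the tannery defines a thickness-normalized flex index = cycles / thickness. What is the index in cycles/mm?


Formula: Index = cycles / thickness
Substituting: Index = 104927 / 1.0050
Result: 104404.9751 cycles/mm


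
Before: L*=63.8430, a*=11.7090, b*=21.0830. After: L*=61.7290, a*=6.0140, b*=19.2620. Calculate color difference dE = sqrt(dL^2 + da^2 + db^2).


dL = -2.1140, da = -5.6950, db = -1.8210
dE = sqrt((-2.1140)^2 + (-5.6950)^2 + (-1.8210)^2) = 6.3418


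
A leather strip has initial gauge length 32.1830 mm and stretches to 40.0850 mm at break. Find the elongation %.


Formula: Elongation = (Lf - L0) / L0 * 100
Substituting: Elongation = (40.0850 - 32.1830) / 32.1830 * 100
Result: 24.5533 %


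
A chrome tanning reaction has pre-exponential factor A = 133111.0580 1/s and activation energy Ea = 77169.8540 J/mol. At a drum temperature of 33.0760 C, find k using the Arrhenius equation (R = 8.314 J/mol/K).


T_K = T_C + 273.15 = 33.0760 + 273.15 = 306.2260 K
exponent = -Ea / (R * T_K) = -77169.8540 / (8.314 * 306.2260) = -30.3107
k = A * exp(exponent) = 133111.0580 * exp(-30.3107) = 9.1297e-09 1/s


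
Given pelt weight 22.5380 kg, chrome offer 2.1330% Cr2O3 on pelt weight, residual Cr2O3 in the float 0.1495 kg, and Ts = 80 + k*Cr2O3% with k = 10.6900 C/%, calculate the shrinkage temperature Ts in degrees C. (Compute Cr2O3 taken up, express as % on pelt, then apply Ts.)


Offered = pelt * offer_pct / 100 = 22.5380 * 2.1330 / 100 = 0.4807 kg
Uptake = offered - residual = 0.4807 - 0.1495 = 0.3312 kg
Cr2O3% on pelt = uptake / pelt * 100 = 0.3312 / 22.5380 * 100 = 1.4697 %
Ts = 80 + k * Cr2O3% = 80 + 10.6900 * 1.4697 = 95.7108 C


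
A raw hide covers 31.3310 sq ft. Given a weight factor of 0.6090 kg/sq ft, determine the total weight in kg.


Formula: Weight = area * weight_per_sqft
Substituting: Weight = 31.3310 * 0.6090
Result: 19.0806 kg


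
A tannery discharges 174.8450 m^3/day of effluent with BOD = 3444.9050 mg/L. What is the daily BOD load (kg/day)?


Formula: BOD_load = volume * conc / 1000
Substituting: BOD_load = 174.8450 * 3444.9050 / 1000
Result: 602.3244 kg/day


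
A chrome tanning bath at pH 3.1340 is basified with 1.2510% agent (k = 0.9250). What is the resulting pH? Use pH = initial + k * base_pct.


Formula: pH_final = pH_initial + k * base_pct
Substituting: pH_final = 3.1340 + 0.9250 * 1.2510
Result: 4.2912


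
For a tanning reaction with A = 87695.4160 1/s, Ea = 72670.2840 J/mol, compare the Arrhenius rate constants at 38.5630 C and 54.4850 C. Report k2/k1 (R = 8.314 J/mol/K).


T1 = 38.5630 + 273.15 = 311.7130 K; T2 = 54.4850 + 273.15 = 327.6350 K
k1 = A * exp(-Ea/(R*T1)) = 87695.4160 * exp(-72670.2840/(8.314*311.7130)) = 5.8206e-08 1/s
k2 = A * exp(-Ea/(R*T2)) = 87695.4160 * exp(-72670.2840/(8.314*327.6350)) = 2.2740e-07 1/s
k2/k1 = 2.2740e-07 / 5.8206e-08 = 3.9067


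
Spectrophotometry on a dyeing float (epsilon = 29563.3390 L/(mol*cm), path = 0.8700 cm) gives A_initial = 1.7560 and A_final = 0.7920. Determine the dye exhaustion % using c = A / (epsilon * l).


c_initial = A_i / (epsilon * l) = 1.7560 / (29563.3390 * 0.8700) = 6.8273e-05 mol/L
c_final = A_f / (epsilon * l) = 0.7920 / (29563.3390 * 0.8700) = 3.0793e-05 mol/L
Exhaustion = (c_initial - c_final) / c_initial * 100 = (6.8273e-05 - 3.0793e-05) / 6.8273e-05 * 100 = 54.8975 %


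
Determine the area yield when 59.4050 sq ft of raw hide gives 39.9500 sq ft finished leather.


Formula: Yield = finished / raw * 100
Substituting: Yield = 39.9500 / 59.4050 * 100
Result: 67.2502 %


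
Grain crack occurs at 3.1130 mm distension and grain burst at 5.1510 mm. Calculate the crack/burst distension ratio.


Formula: Ratio = crack / burst
Substituting: Ratio = 3.1130 / 5.1510
Result: 0.6043


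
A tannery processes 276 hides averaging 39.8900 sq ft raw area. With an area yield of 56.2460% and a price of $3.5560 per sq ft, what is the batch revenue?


Raw_total = N * avg_area = 276 * 39.8900 = 11009.6400 sq ft
Finished = Raw_total * yield / 100 = 11009.6400 * 56.2460 / 100 = 6192.4821 sq ft
Value = Finished * price = 6192.4821 * 3.5560 = 22020.4664 $


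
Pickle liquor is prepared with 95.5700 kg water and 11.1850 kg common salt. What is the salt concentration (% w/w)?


Formula: Conc = salt / (water + salt) * 100
Substituting: Conc = 11.1850 / (95.5700 + 11.1850) * 100
Result: 10.4773 %


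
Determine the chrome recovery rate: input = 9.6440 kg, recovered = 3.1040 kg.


Formula: Recovery = recovered / input * 100
Substituting: Recovery = 3.1040 / 9.6440 * 100
Result: 32.1858 %


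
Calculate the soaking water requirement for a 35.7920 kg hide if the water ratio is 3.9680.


Formula: Water = hide_weight * ratio
Substituting: Water = 35.7920 * 3.9680
Result: 142.0227 kg


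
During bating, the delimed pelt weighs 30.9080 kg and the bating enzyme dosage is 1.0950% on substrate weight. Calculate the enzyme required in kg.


Formula: Enzyme = substrate * pct / 100
Substituting: Enzyme = 30.9080 * 1.0950 / 100
Result: 0.3384 kg


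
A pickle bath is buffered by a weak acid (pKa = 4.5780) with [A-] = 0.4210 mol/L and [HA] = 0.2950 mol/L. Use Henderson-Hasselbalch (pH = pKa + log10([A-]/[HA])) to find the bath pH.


ratio = [A-] / [HA] = 0.4210 / 0.2950 = 1.4271
log10(ratio) = 0.1545
pH = pKa + log10(ratio) = 4.5780 + 0.1545 = 4.7325


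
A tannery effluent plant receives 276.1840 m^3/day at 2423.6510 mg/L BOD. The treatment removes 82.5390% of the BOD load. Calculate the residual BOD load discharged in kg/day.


Load_in = volume * conc / 1000 = 276.1840 * 2423.6510 / 1000 = 669.3736 kg/day
Removed = Load_in * eff / 100 = 669.3736 * 82.5390 / 100 = 552.4943 kg/day
Load_out = Load_in - Removed = 669.3736 - 552.4943 = 116.8793 kg/day


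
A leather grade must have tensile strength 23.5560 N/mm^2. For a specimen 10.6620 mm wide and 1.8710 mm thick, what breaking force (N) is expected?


Formula: F = TS * w * t
Substituting: F = 23.5560 * 10.6620 * 1.8710
Result: 469.9093 N


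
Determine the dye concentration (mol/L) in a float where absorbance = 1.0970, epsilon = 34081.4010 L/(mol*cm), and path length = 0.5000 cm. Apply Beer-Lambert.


Formula: c = A / (epsilon * l)
Substituting: c = 1.0970 / (34081.4010 * 0.5000)
Result: 6.4375e-05 mol/L


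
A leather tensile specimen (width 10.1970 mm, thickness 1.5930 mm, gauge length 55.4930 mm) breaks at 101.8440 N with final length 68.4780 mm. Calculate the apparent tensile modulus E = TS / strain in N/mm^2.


TS = F / (w * t) = 101.8440 / (10.1970 * 1.5930) = 6.2697 N/mm^2
strain = (Lf - L0) / L0 = (68.4780 - 55.4930) / 55.4930 = 0.2340
E = TS / strain = 6.2697 / 0.2340 = 26.7944 N/mm^2


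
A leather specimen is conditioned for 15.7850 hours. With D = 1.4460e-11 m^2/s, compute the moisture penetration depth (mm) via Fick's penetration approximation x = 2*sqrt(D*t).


t = 15.7850 hr * 3600 = 56826.0000 s
D * t = 1.4460e-11 * 56826.0000 = 8.2170e-07
x = 2 * sqrt(D*t) = 2 * sqrt(8.2170e-07) = 0.00181296 m = 1.8130 mm


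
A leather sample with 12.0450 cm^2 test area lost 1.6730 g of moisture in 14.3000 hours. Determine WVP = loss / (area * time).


Formula: WVP = loss / (area * time)
Substituting: WVP = 1.6730 / (12.0450 * 14.3000)
Result: 0.00971299 g/(cm^2*hr)


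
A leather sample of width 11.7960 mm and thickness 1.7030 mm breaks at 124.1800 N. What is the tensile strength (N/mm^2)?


Formula: TS = force / (width * thickness)
Substituting: TS = 124.1800 / (11.7960 * 1.7030)
Result: 6.1816 N/mm^2


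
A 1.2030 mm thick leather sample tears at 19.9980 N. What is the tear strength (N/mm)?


Formula: Tear strength = force / thickness
Substituting: Tear strength = 19.9980 / 1.2030
Result: 16.6234 N/mm


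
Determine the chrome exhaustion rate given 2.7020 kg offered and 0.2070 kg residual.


Formula: Uptake = (offered - residual) / offered * 100
Substituting: Uptake = (2.7020 - 0.2070) / 2.7020 * 100
Result: 92.3390 %


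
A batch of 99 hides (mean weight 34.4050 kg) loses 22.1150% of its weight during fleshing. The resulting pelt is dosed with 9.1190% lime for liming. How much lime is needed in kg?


Total_raw = N * avg_wt = 99 * 34.4050 = 3406.0950 kg
Substrate = Total_raw * (1 - loss/100) = 3406.0950 * (1 - 22.1150/100) = 2652.8371 kg
Lime = Substrate * pct / 100 = 2652.8371 * 9.1190 / 100 = 241.9122 kg


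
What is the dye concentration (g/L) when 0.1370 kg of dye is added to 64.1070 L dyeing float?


Formula: Conc = dye_mass(kg) / volume(L) * 1000
Substituting: Conc = 0.1370 / 64.1070 * 1000
Result: 2.1371 g/L


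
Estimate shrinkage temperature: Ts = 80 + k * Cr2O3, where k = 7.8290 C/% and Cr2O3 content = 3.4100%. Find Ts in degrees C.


Formula: Ts = 80 + k * Cr2O3
Substituting: Ts = 80 + 7.8290 * 3.4100
Result: 106.6969 C


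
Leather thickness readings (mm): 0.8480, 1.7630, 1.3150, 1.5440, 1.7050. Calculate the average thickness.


Formula: Average = sum / n
Substituting: Average = 7.1750 / 5
Result: 1.4350 mm


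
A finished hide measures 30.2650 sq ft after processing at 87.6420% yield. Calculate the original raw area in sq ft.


Formula: raw = finished * 100 / yield
Substituting: raw = 30.2650 * 100 / 87.6420
Result: 34.5325 sq ft


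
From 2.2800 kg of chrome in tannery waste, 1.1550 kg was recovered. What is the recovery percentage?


Formula: Recovery = recovered / input * 100
Substituting: Recovery = 1.1550 / 2.2800 * 100
Result: 50.6579 %


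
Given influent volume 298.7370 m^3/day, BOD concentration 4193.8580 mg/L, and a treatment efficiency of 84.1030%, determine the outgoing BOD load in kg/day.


Load_in = volume * conc / 1000 = 298.7370 * 4193.8580 / 1000 = 1252.8606 kg/day
Removed = Load_in * eff / 100 = 1252.8606 * 84.1030 / 100 = 1053.6933 kg/day
Load_out = Load_in - Removed = 1252.8606 - 1053.6933 = 199.1672 kg/day


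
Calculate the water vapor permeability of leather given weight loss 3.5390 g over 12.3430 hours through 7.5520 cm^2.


Formula: WVP = loss / (area * time)
Substituting: WVP = 3.5390 / (7.5520 * 12.3430)
Result: 0.0379663 g/(cm^2*hr)


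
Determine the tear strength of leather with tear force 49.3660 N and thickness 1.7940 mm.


Formula: Tear strength = force / thickness
Substituting: Tear strength = 49.3660 / 1.7940
Result: 27.5173 N/mm


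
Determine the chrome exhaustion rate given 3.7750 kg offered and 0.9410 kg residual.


Formula: Uptake = (offered - residual) / offered * 100
Substituting: Uptake = (3.7750 - 0.9410) / 3.7750 * 100
Result: 75.0728 %


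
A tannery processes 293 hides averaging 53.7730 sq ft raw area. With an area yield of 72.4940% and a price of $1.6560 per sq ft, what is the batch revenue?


Raw_total = N * avg_area = 293 * 53.7730 = 15755.4890 sq ft
Finished = Raw_total * yield / 100 = 15755.4890 * 72.4940 / 100 = 11421.7842 sq ft
Value = Finished * price = 11421.7842 * 1.6560 = 18914.4746 $


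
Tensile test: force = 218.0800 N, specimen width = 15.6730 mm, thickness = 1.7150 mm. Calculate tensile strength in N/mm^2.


Formula: TS = force / (width * thickness)
Substituting: TS = 218.0800 / (15.6730 * 1.7150)
Result: 8.1133 N/mm^2


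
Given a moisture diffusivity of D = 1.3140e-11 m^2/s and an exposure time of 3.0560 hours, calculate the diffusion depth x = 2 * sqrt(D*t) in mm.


t = 3.0560 hr * 3600 = 11001.6000 s
D * t = 1.3140e-11 * 11001.6000 = 1.4456e-07
x = 2 * sqrt(D*t) = 2 * sqrt(1.4456e-07) = 7.6042e-04 m = 0.7604 mm


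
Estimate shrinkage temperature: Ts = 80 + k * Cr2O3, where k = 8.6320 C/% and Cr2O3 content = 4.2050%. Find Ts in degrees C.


Formula: Ts = 80 + k * Cr2O3
Substituting: Ts = 80 + 8.6320 * 4.2050
Result: 116.2976 C


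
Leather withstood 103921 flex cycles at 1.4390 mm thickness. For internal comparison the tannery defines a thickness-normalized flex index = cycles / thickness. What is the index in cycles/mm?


Formula: Index = cycles / thickness
Substituting: Index = 103921 / 1.4390
Result: 72217.5122 cycles/mm


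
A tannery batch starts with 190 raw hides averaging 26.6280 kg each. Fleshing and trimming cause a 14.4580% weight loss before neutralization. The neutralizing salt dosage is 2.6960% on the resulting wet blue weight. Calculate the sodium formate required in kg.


Total_raw = N * avg_wt = 190 * 26.6280 = 5059.3200 kg
Substrate = Total_raw * (1 - loss/100) = 5059.3200 * (1 - 14.4580/100) = 4327.8435 kg
Neutralizer = Substrate * pct / 100 = 4327.8435 * 2.6960 / 100 = 116.6787 kg


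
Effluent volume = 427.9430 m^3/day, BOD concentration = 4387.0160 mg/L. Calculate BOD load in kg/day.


Formula: BOD_load = volume * conc / 1000
Substituting: BOD_load = 427.9430 * 4387.0160 / 1000
Result: 1877.3928 kg/day


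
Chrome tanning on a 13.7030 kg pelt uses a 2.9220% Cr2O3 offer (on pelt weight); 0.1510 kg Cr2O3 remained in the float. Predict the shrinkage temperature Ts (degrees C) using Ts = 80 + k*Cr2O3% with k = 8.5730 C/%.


Offered = pelt * offer_pct / 100 = 13.7030 * 2.9220 / 100 = 0.4004 kg
Uptake = offered - residual = 0.4004 - 0.1510 = 0.2494 kg
Cr2O3% on pelt = uptake / pelt * 100 = 0.2494 / 13.7030 * 100 = 1.8201 %
Ts = 80 + k * Cr2O3% = 80 + 8.5730 * 1.8201 = 95.6033 C


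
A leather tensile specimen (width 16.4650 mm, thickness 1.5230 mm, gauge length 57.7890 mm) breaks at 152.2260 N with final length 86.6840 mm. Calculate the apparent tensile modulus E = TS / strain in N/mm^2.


TS = F / (w * t) = 152.2260 / (16.4650 * 1.5230) = 6.0705 N/mm^2
strain = (Lf - L0) / L0 = (86.6840 - 57.7890) / 57.7890 = 0.5000
E = TS / strain = 6.0705 / 0.5000 = 12.1409 N/mm^2


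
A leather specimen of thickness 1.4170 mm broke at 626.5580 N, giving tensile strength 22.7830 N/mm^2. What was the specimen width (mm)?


Formula: w = F / (TS * t)
Substituting: w = 626.5580 / (22.7830 * 1.4170)
Result: 19.4080 mm


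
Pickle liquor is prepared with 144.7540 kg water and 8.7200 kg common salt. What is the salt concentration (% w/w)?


Formula: Conc = salt / (water + salt) * 100
Substituting: Conc = 8.7200 / (144.7540 + 8.7200) * 100
Result: 5.6817 %


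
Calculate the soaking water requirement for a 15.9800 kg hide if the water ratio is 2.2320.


Formula: Water = hide_weight * ratio
Substituting: Water = 15.9800 * 2.2320
Result: 35.6674 kg


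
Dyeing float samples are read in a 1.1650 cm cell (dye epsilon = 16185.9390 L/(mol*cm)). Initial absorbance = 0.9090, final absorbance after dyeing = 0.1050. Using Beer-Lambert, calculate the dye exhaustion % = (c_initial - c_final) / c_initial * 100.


c_initial = A_i / (epsilon * l) = 0.9090 / (16185.9390 * 1.1650) = 4.8206e-05 mol/L
c_final = A_f / (epsilon * l) = 0.1050 / (16185.9390 * 1.1650) = 5.5683e-06 mol/L
Exhaustion = (c_initial - c_final) / c_initial * 100 = (4.8206e-05 - 5.5683e-06) / 4.8206e-05 * 100 = 88.4488 %


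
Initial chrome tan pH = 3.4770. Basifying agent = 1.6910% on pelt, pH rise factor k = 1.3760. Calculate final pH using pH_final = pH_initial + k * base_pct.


Formula: pH_final = pH_initial + k * base_pct
Substituting: pH_final = 3.4770 + 1.3760 * 1.6910
Result: 5.8038


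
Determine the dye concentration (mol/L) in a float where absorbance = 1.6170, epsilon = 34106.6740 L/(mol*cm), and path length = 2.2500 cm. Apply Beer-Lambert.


Formula: c = A / (epsilon * l)
Substituting: c = 1.6170 / (34106.6740 * 2.2500)
Result: 2.1071e-05 mol/L


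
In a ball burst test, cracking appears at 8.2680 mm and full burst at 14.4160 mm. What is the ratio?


Formula: Ratio = crack / burst
Substituting: Ratio = 8.2680 / 14.4160
Result: 0.5735


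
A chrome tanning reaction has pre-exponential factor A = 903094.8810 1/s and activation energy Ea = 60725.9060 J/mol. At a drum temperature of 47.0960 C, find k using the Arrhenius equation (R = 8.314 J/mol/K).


T_K = T_C + 273.15 = 47.0960 + 273.15 = 320.2460 K
exponent = -Ea / (R * T_K) = -60725.9060 / (8.314 * 320.2460) = -22.8076
k = A * exp(exponent) = 903094.8810 * exp(-22.8076) = 1.1233e-04 1/s


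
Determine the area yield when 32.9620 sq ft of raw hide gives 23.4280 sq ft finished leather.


Formula: Yield = finished / raw * 100
Substituting: Yield = 23.4280 / 32.9620 * 100
Result: 71.0758 %


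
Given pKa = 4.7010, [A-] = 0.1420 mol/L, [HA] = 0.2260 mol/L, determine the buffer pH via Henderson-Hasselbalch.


ratio = [A-] / [HA] = 0.1420 / 0.2260 = 0.6283
log10(ratio) = -0.2018
pH = pKa + log10(ratio) = 4.7010 - 0.2018 = 4.4992


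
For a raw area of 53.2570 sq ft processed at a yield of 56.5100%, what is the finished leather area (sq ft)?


Formula: finished = raw * yield / 100
Substituting: finished = 53.2570 * 56.5100 / 100
Result: 30.0955 sq ft
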